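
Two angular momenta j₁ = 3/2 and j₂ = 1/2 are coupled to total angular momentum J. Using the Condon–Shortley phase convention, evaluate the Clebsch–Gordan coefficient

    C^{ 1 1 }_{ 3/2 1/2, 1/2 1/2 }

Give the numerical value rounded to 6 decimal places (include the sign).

j₁+j₂−J=1  J+j₁−j₂=2  J−j₁+j₂=0  j₁+j₂+J+1=4
(j₁±m₁, j₂±m₂, J±M) = (2,1,1,0,2,0)
P² = 1
sum k=1..1:
  [1] −1/2 = -1/2
S = -1/2
C² = P²·S² = 1/4 ; C = -0.500000

-0.500000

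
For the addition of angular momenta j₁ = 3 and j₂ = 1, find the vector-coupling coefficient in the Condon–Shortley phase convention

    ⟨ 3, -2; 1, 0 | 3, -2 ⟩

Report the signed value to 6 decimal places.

j₁+j₂−J=1  J+j₁−j₂=5  J−j₁+j₂=1  j₁+j₂+J+1=8
(j₁±m₁, j₂±m₂, J±M) = (1,5,1,1,1,5)
P² = 300
sum k=0..1:
  [0] +1/120 = 1/120
  [1] −1/24 = -1/24
S = -1/30
C² = P²·S² = 1/3 ; C = -0.577350

-0.577350  (= −√(1/3))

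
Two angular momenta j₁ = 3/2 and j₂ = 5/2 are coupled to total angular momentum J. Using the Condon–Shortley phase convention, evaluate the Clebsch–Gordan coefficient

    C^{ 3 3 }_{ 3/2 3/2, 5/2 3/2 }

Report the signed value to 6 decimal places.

+0.612372  (= +√(3/8))

√[7·1!2!4!/8! · 3!0!4!1!6!0!] = √(864)
  +(−1)^0/∏(0,1,0,4,2,0)! = 1/48  (running 1/48)
⟨..|..⟩ = √(864)·(1/48) = +0.612372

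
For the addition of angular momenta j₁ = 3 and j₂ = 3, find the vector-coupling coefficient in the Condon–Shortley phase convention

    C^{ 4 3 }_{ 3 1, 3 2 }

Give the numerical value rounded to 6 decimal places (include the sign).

√[9·2!4!4!/11! · 4!2!5!1!7!1!] = √(82944/11)
  +(−1)^1/∏(1,1,1,4,3,0)! = -1/144  (running -1/144)
  +(−1)^2/∏(2,0,0,3,4,1)! = 1/288  (running -1/288)
⟨..|..⟩ = √(82944/11)·(-1/288) = -0.301511

−√(1/11) = -0.301511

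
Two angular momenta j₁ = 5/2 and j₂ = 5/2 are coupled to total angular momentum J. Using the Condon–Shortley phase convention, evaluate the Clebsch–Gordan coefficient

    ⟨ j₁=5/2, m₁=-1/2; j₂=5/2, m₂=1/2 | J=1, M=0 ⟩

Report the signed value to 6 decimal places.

+√(1/70) = +0.119523

j₁+j₂−J=4  J+j₁−j₂=1  J−j₁+j₂=1  j₁+j₂+J+1=7
(j₁±m₁, j₂±m₂, J±M) = (2,3,3,2,1,1)
P² = 72/35
sum k=2..3:
  [2] +1/4 = 1/4
  [3] −1/6 = -1/6
S = 1/12
C² = P²·S² = 1/70 ; C = +0.119523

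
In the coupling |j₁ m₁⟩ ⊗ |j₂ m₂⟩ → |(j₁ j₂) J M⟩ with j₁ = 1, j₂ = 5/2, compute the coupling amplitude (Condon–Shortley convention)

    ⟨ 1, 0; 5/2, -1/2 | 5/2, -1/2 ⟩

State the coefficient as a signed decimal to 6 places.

+√(1/35) ≈ +0.169031

√[6·1!1!4!/7! · 1!1!2!3!2!3!] = √(144/35)
  +(−1)^0/∏(0,1,1,2,0,2)! = 1/4  (running 1/4)
  +(−1)^1/∏(1,0,0,1,1,3)! = -1/6  (running 1/12)
⟨..|..⟩ = √(144/35)·(1/12) = +0.169031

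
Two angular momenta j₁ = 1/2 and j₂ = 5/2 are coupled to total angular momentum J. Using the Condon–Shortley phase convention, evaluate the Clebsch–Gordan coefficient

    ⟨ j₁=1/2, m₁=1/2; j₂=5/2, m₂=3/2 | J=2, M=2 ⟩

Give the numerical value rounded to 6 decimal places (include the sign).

√[5·1!0!4!/6! · 1!0!4!1!4!0!] = √(96)
  +(−1)^0/∏(0,1,0,4,0,0)! = 1/24  (running 1/24)
⟨..|..⟩ = √(96)·(1/24) = +0.408248

+√(1/6) = +0.408248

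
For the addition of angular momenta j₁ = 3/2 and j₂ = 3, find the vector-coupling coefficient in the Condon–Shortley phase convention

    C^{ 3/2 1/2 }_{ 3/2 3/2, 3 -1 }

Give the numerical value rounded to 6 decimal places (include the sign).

+√(4/35) = +0.338062

triangle: 3!·0!·3!/7! = 36/5040
(j±m)!: 3!·0!·2!·4!·2!·1! = 576
prefactor² = (2J+1)·Δ·N² = 576/35
  k=0: +1/(0!·3!·0!·2!·0!·1!) = 1/12
Σ = 1/12  ⇒  CG² = 576/35·1/12² = 4/35
CG = +√(4/35) = +0.338062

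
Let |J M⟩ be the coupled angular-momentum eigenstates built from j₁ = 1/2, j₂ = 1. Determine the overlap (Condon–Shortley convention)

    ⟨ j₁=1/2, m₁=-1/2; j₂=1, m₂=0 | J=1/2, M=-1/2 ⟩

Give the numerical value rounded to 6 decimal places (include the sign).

-0.577350

j₁+j₂−J=1  J+j₁−j₂=0  J−j₁+j₂=1  j₁+j₂+J+1=3
(j₁±m₁, j₂±m₂, J±M) = (0,1,1,1,0,1)
P² = 1/3
sum k=1..1:
  [1] −1/1 = -1
S = -1
C² = P²·S² = 1/3 ; C = -0.577350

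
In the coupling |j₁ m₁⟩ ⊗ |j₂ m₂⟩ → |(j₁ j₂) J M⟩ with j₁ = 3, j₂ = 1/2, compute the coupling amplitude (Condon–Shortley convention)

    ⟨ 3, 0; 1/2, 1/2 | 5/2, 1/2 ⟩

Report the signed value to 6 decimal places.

-0.654654

j₁+j₂−J=1  J+j₁−j₂=5  J−j₁+j₂=0  j₁+j₂+J+1=7
(j₁±m₁, j₂±m₂, J±M) = (3,3,1,0,3,2)
P² = 432/7
sum k=1..1:
  [1] −1/12 = -1/12
S = -1/12
C² = P²·S² = 3/7 ; C = -0.654654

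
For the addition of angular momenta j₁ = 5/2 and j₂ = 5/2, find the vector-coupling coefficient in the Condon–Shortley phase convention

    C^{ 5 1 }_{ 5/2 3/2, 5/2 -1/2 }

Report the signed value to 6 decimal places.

+√(5/21) ≈ +0.487950

√[11·0!5!5!/11! · 4!1!2!3!6!4!] = √(138240/7)
  +(−1)^0/∏(0,0,1,2,4,3)! = 1/288  (running 1/288)
⟨..|..⟩ = √(138240/7)·(1/288) = +0.487950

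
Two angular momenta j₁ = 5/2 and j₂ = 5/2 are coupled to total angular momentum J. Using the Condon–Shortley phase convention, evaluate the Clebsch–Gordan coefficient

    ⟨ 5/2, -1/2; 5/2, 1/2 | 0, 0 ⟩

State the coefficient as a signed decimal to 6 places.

-0.408248

j₁+j₂−J=5  J+j₁−j₂=0  J−j₁+j₂=0  j₁+j₂+J+1=6
(j₁±m₁, j₂±m₂, J±M) = (2,3,3,2,0,0)
P² = 24
sum k=3..3:
  [3] −1/12 = -1/12
S = -1/12
C² = P²·S² = 1/6 ; C = -0.408248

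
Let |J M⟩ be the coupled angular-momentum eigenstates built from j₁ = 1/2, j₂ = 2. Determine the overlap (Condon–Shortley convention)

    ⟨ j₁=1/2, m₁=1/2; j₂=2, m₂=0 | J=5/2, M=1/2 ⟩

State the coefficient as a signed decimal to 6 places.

+0.774597  (= +√(3/5))

triangle: 0!×1!×4!/6! = 24/720
(j±m)!: 1!×0!×2!×2!×3!×2! = 48
prefactor² = (2J+1)×Δ×N² = 48/5
  k=0: +1/(0!×0!×0!×2!×1!×2!) = 1/4
Σ = 1/4  ⇒  CG² = 48/5×1/4² = 3/5
CG = +√(3/5) = +0.774597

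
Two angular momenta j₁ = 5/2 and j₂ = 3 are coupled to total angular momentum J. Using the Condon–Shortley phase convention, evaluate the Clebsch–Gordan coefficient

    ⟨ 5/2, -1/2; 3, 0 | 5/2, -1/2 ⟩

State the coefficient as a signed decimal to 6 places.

√[6·3!2!3!/9! · 2!3!3!3!2!3!] = √(216/35)
  +(−1)^1/∏(1,2,2,2,0,1)! = -1/8  (running -1/8)
  +(−1)^2/∏(2,1,1,1,1,2)! = 1/4  (running 1/8)
  +(−1)^3/∏(3,0,0,0,2,3)! = -1/72  (running 1/9)
⟨..|..⟩ = √(216/35)·(1/9) = +0.276026

+0.276026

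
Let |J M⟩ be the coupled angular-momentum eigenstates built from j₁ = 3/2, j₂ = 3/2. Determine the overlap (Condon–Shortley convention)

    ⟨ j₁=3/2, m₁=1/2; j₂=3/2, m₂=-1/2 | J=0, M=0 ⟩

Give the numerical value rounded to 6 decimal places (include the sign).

j₁+j₂−J=3  J+j₁−j₂=0  J−j₁+j₂=0  j₁+j₂+J+1=4
(j₁±m₁, j₂±m₂, J±M) = (2,1,1,2,0,0)
P² = 1
sum k=1..1:
  [1] −1/2 = -1/2
S = -1/2
C² = P²·S² = 1/4 ; C = -0.500000

−√(1/4) = -0.500000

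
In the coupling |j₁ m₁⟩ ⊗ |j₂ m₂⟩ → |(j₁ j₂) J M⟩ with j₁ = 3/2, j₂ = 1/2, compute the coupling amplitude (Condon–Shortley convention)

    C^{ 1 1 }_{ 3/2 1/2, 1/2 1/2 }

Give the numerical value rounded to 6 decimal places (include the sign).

-0.500000

triangle: 1!*2!*0!/4! = 2/24
(j±m)!: 2!*1!*1!*0!*2!*0! = 4
prefactor² = (2J+1)*Δ*N² = 1
  k=1: −1/(1!*0!*0!*0!*2!*0!) = -1/2
Σ = -1/2  ⇒  CG² = 1*(-1/2)² = 1/4
CG = −√(1/4) = -0.500000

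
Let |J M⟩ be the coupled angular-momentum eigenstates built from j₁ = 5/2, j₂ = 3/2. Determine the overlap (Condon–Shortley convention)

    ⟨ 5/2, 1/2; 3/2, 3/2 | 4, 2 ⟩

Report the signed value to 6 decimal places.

+√(5/14) ≈ +0.597614

triangle: 0!*5!*3!/9! = 720/362880
(j±m)!: 3!*2!*3!*0!*6!*2! = 103680
prefactor² = (2J+1)*Δ*N² = 12960/7
  k=0: +1/(0!*0!*2!*3!*3!*0!) = 1/72
Σ = 1/72  ⇒  CG² = 12960/7*1/72² = 5/14
CG = +√(5/14) = +0.597614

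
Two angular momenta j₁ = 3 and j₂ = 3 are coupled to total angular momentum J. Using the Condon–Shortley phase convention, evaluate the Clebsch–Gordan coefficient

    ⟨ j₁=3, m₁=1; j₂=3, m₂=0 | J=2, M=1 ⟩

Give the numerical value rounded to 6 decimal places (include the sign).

+0.154303

triangle: 4!*2!*2!/9! = 96/362880
(j±m)!: 4!*2!*3!*3!*3!*1! = 10368
prefactor² = (2J+1)*Δ*N² = 96/7
  k=1: −1/(1!*3!*1!*2!*1!*0!) = -1/12
  k=2: +1/(2!*2!*0!*1!*2!*1!) = 1/8
Σ = 1/24  ⇒  CG² = 96/7*1/24² = 1/42
CG = +√(1/42) = +0.154303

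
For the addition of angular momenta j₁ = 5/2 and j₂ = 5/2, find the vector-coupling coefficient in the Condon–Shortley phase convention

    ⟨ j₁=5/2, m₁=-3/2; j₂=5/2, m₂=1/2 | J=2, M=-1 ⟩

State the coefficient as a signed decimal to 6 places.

+√(1/7) = +0.377964

j₁+j₂−J=3  J+j₁−j₂=2  J−j₁+j₂=2  j₁+j₂+J+1=8
(j₁±m₁, j₂±m₂, J±M) = (1,4,3,2,1,3)
P² = 36/7
sum k=2..3:
  [2] +1/4 = 1/4
  [3] −1/12 = -1/12
S = 1/6
C² = P²·S² = 1/7 ; C = +0.377964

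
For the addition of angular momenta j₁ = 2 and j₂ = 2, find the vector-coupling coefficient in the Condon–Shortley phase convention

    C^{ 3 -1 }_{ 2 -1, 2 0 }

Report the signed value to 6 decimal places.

−√(1/5) ≈ -0.447214

√[7·1!3!3!/8! · 1!3!2!2!2!4!] = √(36/5)
  +(−1)^0/∏(0,1,3,2,0,1)! = 1/12  (running 1/12)
  +(−1)^1/∏(1,0,2,1,1,2)! = -1/4  (running -1/6)
⟨..|..⟩ = √(36/5)·(-1/6) = -0.447214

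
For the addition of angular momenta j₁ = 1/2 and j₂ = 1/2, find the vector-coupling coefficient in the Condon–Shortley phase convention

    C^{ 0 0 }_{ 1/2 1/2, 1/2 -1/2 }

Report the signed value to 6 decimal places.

+0.707107  (= +√(1/2))

triangle: 1!*0!*0!/2! = 1/2
(j±m)!: 1!*0!*0!*1!*0!*0! = 1
prefactor² = (2J+1)*Δ*N² = 1/2
  k=0: +1/(0!*1!*0!*0!*0!*0!) = 1
Σ = 1  ⇒  CG² = 1/2*1² = 1/2
CG = +√(1/2) = +0.707107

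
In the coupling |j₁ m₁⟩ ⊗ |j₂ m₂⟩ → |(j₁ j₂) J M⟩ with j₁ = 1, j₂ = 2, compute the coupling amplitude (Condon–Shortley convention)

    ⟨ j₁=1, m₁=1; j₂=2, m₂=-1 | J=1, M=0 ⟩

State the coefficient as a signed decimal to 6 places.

√[3·2!0!2!/5! · 2!0!1!3!1!1!] = √(6/5)
  +(−1)^0/∏(0,2,0,1,0,1)! = 1/2  (running 1/2)
⟨..|..⟩ = √(6/5)·(1/2) = +0.547723

+0.547723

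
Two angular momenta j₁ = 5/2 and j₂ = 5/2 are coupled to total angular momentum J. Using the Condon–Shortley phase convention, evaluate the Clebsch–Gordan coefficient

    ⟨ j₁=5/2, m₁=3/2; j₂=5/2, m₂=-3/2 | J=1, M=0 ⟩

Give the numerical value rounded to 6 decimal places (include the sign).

-0.358569  (= −√(9/70))

j₁+j₂−J=4  J+j₁−j₂=1  J−j₁+j₂=1  j₁+j₂+J+1=7
(j₁±m₁, j₂±m₂, J±M) = (4,1,1,4,1,1)
P² = 288/35
sum k=0..1:
  [0] +1/24 = 1/24
  [1] −1/6 = -1/6
S = -1/8
C² = P²·S² = 9/70 ; C = -0.358569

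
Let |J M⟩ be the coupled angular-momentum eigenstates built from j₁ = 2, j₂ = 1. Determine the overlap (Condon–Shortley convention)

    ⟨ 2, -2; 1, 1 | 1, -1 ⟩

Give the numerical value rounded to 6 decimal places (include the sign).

+√(3/5) = +0.774597

√[3·2!2!0!/5! · 0!4!2!0!0!2!] = √(48/5)
  +(−1)^2/∏(2,0,2,0,0,0)! = 1/4  (running 1/4)
⟨..|..⟩ = √(48/5)·(1/4) = +0.774597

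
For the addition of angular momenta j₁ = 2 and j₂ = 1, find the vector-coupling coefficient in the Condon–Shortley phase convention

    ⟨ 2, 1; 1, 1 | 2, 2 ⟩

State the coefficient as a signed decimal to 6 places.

-0.577350

triangle: 1!*3!*1!/6! = 6/720
(j±m)!: 3!*1!*2!*0!*4!*0! = 288
prefactor² = (2J+1)*Δ*N² = 12
  k=1: −1/(1!*0!*0!*1!*3!*0!) = -1/6
Σ = -1/6  ⇒  CG² = 12*(-1/6)² = 1/3
CG = −√(1/3) = -0.577350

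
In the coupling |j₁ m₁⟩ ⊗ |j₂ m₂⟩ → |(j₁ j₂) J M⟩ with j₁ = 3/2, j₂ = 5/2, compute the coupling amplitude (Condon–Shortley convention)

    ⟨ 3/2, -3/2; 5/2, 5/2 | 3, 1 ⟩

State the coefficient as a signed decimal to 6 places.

j₁+j₂−J=1  J+j₁−j₂=2  J−j₁+j₂=4  j₁+j₂+J+1=8
(j₁±m₁, j₂±m₂, J±M) = (0,3,5,0,4,2)
P² = 288
sum k=1..1:
  [1] −1/48 = -1/48
S = -1/48
C² = P²·S² = 1/8 ; C = -0.353553

−√(1/8) = -0.353553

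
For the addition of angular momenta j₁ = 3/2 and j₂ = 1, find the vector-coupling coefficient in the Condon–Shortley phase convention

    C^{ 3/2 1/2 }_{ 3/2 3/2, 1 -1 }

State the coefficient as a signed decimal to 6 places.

+√(2/5) = +0.632456

j₁+j₂−J=1  J+j₁−j₂=2  J−j₁+j₂=1  j₁+j₂+J+1=5
(j₁±m₁, j₂±m₂, J±M) = (3,0,0,2,2,1)
P² = 8/5
sum k=0..0:
  [0] +1/2 = 1/2
S = 1/2
C² = P²·S² = 2/5 ; C = +0.632456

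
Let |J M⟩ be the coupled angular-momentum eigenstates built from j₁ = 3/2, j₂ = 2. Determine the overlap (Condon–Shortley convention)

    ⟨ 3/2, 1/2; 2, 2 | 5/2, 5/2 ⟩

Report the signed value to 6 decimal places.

-0.755929  (= −√(4/7))

triangle: 1!*2!*3!/7! = 12/5040
(j±m)!: 2!*1!*4!*0!*5!*0! = 5760
prefactor² = (2J+1)*Δ*N² = 576/7
  k=1: −1/(1!*0!*0!*3!*2!*0!) = -1/12
Σ = -1/12  ⇒  CG² = 576/7*(-1/12)² = 4/7
CG = −√(4/7) = -0.755929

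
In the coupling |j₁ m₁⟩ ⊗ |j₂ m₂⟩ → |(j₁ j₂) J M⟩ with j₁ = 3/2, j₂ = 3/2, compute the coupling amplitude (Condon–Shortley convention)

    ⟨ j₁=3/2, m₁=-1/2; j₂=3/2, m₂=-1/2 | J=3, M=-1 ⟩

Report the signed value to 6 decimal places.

j₁+j₂−J=0  J+j₁−j₂=3  J−j₁+j₂=3  j₁+j₂+J+1=7
(j₁±m₁, j₂±m₂, J±M) = (1,2,1,2,2,4)
P² = 48/5
sum k=0..0:
  [0] +1/4 = 1/4
S = 1/4
C² = P²·S² = 3/5 ; C = +0.774597

+0.774597  (= +√(3/5))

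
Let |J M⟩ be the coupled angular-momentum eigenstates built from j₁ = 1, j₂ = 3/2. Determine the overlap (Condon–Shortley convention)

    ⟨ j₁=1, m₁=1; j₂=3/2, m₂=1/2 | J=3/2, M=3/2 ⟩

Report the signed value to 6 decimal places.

j₁+j₂−J=1  J+j₁−j₂=1  J−j₁+j₂=2  j₁+j₂+J+1=5
(j₁±m₁, j₂±m₂, J±M) = (2,0,2,1,3,0)
P² = 8/5
sum k=0..0:
  [0] +1/2 = 1/2
S = 1/2
C² = P²·S² = 2/5 ; C = +0.632456

+0.632456  (= +√(2/5))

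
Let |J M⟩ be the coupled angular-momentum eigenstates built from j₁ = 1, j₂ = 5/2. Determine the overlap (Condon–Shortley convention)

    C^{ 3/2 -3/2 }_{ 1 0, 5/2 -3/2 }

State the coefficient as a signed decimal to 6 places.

√[4·2!0!3!/6! · 1!1!1!4!0!3!] = √(48/5)
  +(−1)^1/∏(1,1,0,0,0,3)! = -1/6  (running -1/6)
⟨..|..⟩ = √(48/5)·(-1/6) = -0.516398

−√(4/15) ≈ -0.516398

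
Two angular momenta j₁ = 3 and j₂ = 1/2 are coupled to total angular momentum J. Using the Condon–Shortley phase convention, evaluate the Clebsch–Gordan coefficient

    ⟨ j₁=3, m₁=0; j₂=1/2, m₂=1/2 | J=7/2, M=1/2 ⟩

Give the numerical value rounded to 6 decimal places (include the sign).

triangle: 0!*6!*1!/8! = 720/40320
(j±m)!: 3!*3!*1!*0!*4!*3! = 5184
prefactor² = (2J+1)*Δ*N² = 5184/7
  k=0: +1/(0!*0!*3!*1!*3!*0!) = 1/36
Σ = 1/36  ⇒  CG² = 5184/7*1/36² = 4/7
CG = +√(4/7) = +0.755929

+√(4/7) ≈ +0.755929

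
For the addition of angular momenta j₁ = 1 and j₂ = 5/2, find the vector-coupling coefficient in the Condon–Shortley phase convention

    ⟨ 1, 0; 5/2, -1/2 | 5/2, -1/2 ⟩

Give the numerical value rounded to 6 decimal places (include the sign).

j₁+j₂−J=1  J+j₁−j₂=1  J−j₁+j₂=4  j₁+j₂+J+1=7
(j₁±m₁, j₂±m₂, J±M) = (1,1,2,3,2,3)
P² = 144/35
sum k=0..1:
  [0] +1/4 = 1/4
  [1] −1/6 = -1/6
S = 1/12
C² = P²·S² = 1/35 ; C = +0.169031

+0.169031  (= +√(1/35))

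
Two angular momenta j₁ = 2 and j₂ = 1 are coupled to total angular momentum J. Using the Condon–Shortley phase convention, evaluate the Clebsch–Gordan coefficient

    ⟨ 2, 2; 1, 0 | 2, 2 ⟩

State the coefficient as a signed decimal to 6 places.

+√(2/3) ≈ +0.816497

triangle: 1!·3!·1!/6! = 6/720
(j±m)!: 4!·0!·1!·1!·4!·0! = 576
prefactor² = (2J+1)·Δ·N² = 24
  k=0: +1/(0!·1!·0!·1!·3!·0!) = 1/6
Σ = 1/6  ⇒  CG² = 24·1/6² = 2/3
CG = +√(2/3) = +0.816497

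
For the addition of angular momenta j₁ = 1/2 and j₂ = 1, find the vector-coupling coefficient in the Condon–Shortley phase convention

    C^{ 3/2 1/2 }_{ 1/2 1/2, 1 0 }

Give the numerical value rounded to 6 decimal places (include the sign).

triangle: 0!·1!·2!/4! = 2/24
(j±m)!: 1!·0!·1!·1!·2!·1! = 2
prefactor² = (2J+1)·Δ·N² = 2/3
  k=0: +1/(0!·0!·0!·1!·1!·1!) = 1
Σ = 1  ⇒  CG² = 2/3·1² = 2/3
CG = +√(2/3) = +0.816497

+√(2/3) = +0.816497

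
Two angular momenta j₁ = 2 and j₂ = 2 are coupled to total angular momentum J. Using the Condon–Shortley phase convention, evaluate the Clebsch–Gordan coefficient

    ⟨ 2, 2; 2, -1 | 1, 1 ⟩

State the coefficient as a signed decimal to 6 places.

+0.447214

j₁+j₂−J=3  J+j₁−j₂=1  J−j₁+j₂=1  j₁+j₂+J+1=6
(j₁±m₁, j₂±m₂, J±M) = (4,0,1,3,2,0)
P² = 36/5
sum k=0..0:
  [0] +1/6 = 1/6
S = 1/6
C² = P²·S² = 1/5 ; C = +0.447214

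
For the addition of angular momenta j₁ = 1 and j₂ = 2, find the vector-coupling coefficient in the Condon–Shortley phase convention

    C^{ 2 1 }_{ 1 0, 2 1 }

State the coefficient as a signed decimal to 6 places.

triangle: 1!·1!·3!/6! = 6/720
(j±m)!: 1!·1!·3!·1!·3!·1! = 36
prefactor² = (2J+1)·Δ·N² = 3/2
  k=0: +1/(0!·1!·1!·3!·0!·0!) = 1/6
  k=1: −1/(1!·0!·0!·2!·1!·1!) = -1/2
Σ = -1/3  ⇒  CG² = 3/2·(-1/3)² = 1/6
CG = −√(1/6) = -0.408248

-0.408248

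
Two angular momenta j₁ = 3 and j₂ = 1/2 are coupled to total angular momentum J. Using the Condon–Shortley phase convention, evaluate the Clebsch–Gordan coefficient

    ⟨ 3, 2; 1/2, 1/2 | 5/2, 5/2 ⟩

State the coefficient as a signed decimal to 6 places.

j₁+j₂−J=1  J+j₁−j₂=5  J−j₁+j₂=0  j₁+j₂+J+1=7
(j₁±m₁, j₂±m₂, J±M) = (5,1,1,0,5,0)
P² = 14400/7
sum k=1..1:
  [1] −1/120 = -1/120
S = -1/120
C² = P²·S² = 1/7 ; C = -0.377964

−√(1/7) = -0.377964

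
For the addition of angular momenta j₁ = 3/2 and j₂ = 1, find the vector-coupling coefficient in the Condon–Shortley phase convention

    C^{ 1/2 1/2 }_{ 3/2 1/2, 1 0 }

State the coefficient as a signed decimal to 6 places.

triangle: 2!×1!×0!/4! = 2/24
(j±m)!: 2!×1!×1!×1!×1!×0! = 2
prefactor² = (2J+1)×Δ×N² = 1/3
  k=1: −1/(1!×1!×0!×0!×1!×0!) = -1
Σ = -1  ⇒  CG² = 1/3×(-1)² = 1/3
CG = −√(1/3) = -0.577350

−√(1/3) = -0.577350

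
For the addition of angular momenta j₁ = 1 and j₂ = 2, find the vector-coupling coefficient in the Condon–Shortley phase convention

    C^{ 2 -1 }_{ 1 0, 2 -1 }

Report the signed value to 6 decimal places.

+√(1/6) ≈ +0.408248

j₁+j₂−J=1  J+j₁−j₂=1  J−j₁+j₂=3  j₁+j₂+J+1=6
(j₁±m₁, j₂±m₂, J±M) = (1,1,1,3,1,3)
P² = 3/2
sum k=0..1:
  [0] +1/2 = 1/2
  [1] −1/6 = -1/6
S = 1/3
C² = P²·S² = 1/6 ; C = +0.408248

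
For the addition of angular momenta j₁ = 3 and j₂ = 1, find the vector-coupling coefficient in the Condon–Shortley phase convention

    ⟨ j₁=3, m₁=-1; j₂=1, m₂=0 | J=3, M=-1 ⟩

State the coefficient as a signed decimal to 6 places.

triangle: 1!×5!×1!/8! = 120/40320
(j±m)!: 2!×4!×1!×1!×2!×4! = 2304
prefactor² = (2J+1)×Δ×N² = 48
  k=0: +1/(0!×1!×4!×1!×1!×0!) = 1/24
  k=1: −1/(1!×0!×3!×0!×2!×1!) = -1/12
Σ = -1/24  ⇒  CG² = 48×(-1/24)² = 1/12
CG = −√(1/12) = -0.288675

-0.288675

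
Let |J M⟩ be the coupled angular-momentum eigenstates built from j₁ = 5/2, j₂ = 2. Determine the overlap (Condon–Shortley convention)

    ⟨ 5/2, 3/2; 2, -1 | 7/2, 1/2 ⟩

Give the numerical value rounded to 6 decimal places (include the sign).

+√(121/315) ≈ +0.619780

triangle: 1!*4!*3!/9! = 144/362880
(j±m)!: 4!*1!*1!*3!*4!*3! = 20736
prefactor² = (2J+1)*Δ*N² = 2304/35
  k=0: +1/(0!*1!*1!*1!*3!*2!) = 1/12
  k=1: −1/(1!*0!*0!*0!*4!*3!) = -1/144
Σ = 11/144  ⇒  CG² = 2304/35*11/144² = 121/315
CG = +√(121/315) = +0.619780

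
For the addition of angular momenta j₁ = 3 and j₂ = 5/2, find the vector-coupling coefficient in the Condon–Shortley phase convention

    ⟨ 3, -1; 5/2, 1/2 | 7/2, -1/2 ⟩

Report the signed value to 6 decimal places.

√[8·2!4!3!/10! · 2!4!3!2!3!4!] = √(9216/175)
  +(−1)^0/∏(0,2,4,3,0,0)! = 1/288  (running 1/288)
  +(−1)^1/∏(1,1,3,2,1,1)! = -1/12  (running -23/288)
  +(−1)^2/∏(2,0,2,1,2,2)! = 1/16  (running -5/288)
⟨..|..⟩ = √(9216/175)·(-5/288) = -0.125988

−√(1/63) ≈ -0.125988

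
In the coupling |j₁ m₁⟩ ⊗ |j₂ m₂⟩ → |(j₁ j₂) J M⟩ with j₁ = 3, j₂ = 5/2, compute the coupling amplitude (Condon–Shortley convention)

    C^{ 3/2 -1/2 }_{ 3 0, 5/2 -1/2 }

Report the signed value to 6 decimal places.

√[4·4!2!1!/8! · 3!3!2!3!1!2!] = √(144/35)
  +(−1)^1/∏(1,3,2,1,0,0)! = -1/12  (running -1/12)
  +(−1)^2/∏(2,2,1,0,1,1)! = 1/4  (running 1/6)
⟨..|..⟩ = √(144/35)·(1/6) = +0.338062

+√(4/35) ≈ +0.338062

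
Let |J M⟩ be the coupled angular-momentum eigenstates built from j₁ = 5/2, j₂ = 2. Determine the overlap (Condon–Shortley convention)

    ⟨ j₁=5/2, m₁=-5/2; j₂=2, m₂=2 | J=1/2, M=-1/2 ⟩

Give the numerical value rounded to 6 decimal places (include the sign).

+0.577350  (= +√(1/3))

j₁+j₂−J=4  J+j₁−j₂=1  J−j₁+j₂=0  j₁+j₂+J+1=6
(j₁±m₁, j₂±m₂, J±M) = (0,5,4,0,0,1)
P² = 192
sum k=4..4:
  [4] +1/24 = 1/24
S = 1/24
C² = P²·S² = 1/3 ; C = +0.577350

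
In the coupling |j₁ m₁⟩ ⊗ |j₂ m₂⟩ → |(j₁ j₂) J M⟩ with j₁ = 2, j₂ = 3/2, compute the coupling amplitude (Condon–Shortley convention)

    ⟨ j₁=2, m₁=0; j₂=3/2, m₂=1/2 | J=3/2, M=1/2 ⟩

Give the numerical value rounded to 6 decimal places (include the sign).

triangle: 2!·2!·1!/6! = 4/720
(j±m)!: 2!·2!·2!·1!·2!·1! = 16
prefactor² = (2J+1)·Δ·N² = 16/45
  k=1: −1/(1!·1!·1!·1!·1!·0!) = -1
  k=2: +1/(2!·0!·0!·0!·2!·1!) = 1/4
Σ = -3/4  ⇒  CG² = 16/45·(-3/4)² = 1/5
CG = −√(1/5) = -0.447214

−√(1/5) = -0.447214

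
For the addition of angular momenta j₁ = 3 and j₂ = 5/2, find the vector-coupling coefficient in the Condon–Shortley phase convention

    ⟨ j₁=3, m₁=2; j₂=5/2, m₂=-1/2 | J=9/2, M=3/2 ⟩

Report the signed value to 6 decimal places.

j₁+j₂−J=1  J+j₁−j₂=5  J−j₁+j₂=4  j₁+j₂+J+1=11
(j₁±m₁, j₂±m₂, J±M) = (5,1,2,3,6,3)
P² = 345600/77
sum k=0..1:
  [0] +1/96 = 1/96
  [1] −1/720 = -1/720
S = 13/1440
C² = P²·S² = 169/462 ; C = +0.604815

+√(169/462) ≈ +0.604815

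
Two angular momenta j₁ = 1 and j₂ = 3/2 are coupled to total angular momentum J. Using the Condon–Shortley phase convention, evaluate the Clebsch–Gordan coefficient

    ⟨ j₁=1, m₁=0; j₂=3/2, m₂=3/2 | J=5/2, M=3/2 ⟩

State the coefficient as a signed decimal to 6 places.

j₁+j₂−J=0  J+j₁−j₂=2  J−j₁+j₂=3  j₁+j₂+J+1=6
(j₁±m₁, j₂±m₂, J±M) = (1,1,3,0,4,1)
P² = 72/5
sum k=0..0:
  [0] +1/6 = 1/6
S = 1/6
C² = P²·S² = 2/5 ; C = +0.632456

+0.632456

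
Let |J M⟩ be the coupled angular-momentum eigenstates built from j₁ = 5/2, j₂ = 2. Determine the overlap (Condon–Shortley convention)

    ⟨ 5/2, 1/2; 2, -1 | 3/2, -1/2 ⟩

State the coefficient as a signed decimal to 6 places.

−√(5/21) = -0.487950

triangle: 3!·2!·1!/7! = 12/5040
(j±m)!: 3!·2!·1!·3!·1!·2! = 144
prefactor² = (2J+1)·Δ·N² = 48/35
  k=0: +1/(0!·3!·2!·1!·0!·0!) = 1/12
  k=1: −1/(1!·2!·1!·0!·1!·1!) = -1/2
Σ = -5/12  ⇒  CG² = 48/35·(-5/12)² = 5/21
CG = −√(5/21) = -0.487950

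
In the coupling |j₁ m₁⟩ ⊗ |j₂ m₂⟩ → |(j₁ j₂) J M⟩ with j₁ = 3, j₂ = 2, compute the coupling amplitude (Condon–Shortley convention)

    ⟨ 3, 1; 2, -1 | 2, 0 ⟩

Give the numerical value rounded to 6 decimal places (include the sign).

j₁+j₂−J=3  J+j₁−j₂=3  J−j₁+j₂=1  j₁+j₂+J+1=8
(j₁±m₁, j₂±m₂, J±M) = (4,2,1,3,2,2)
P² = 36/7
sum k=0..1:
  [0] +1/12 = 1/12
  [1] −1/4 = -1/4
S = -1/6
C² = P²·S² = 1/7 ; C = -0.377964

-0.377964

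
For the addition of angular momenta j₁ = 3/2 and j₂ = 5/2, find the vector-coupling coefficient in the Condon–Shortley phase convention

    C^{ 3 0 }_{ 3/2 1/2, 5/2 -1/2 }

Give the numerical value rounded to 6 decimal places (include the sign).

+0.447214

j₁+j₂−J=1  J+j₁−j₂=2  J−j₁+j₂=4  j₁+j₂+J+1=8
(j₁±m₁, j₂±m₂, J±M) = (2,1,2,3,3,3)
P² = 36/5
sum k=0..1:
  [0] +1/4 = 1/4
  [1] −1/12 = -1/12
S = 1/6
C² = P²·S² = 1/5 ; C = +0.447214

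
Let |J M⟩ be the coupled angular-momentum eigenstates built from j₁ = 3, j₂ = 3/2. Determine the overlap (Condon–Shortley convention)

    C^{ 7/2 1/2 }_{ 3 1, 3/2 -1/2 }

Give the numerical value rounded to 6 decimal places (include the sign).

+√(2/7) = +0.534522

triangle: 1!·5!·2!/9! = 240/362880
(j±m)!: 4!·2!·1!·2!·4!·3! = 13824
prefactor² = (2J+1)·Δ·N² = 512/7
  k=0: +1/(0!·1!·2!·1!·3!·1!) = 1/12
  k=1: −1/(1!·0!·1!·0!·4!·2!) = -1/48
Σ = 1/16  ⇒  CG² = 512/7·1/16² = 2/7
CG = +√(2/7) = +0.534522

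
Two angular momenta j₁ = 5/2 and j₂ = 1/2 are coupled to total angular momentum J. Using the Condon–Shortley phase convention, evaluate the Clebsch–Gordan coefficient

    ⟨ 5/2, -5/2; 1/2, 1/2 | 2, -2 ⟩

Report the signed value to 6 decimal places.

√[5·1!4!0!/6! · 0!5!1!0!0!4!] = √(480)
  +(−1)^1/∏(1,0,4,0,0,0)! = -1/24  (running -1/24)
⟨..|..⟩ = √(480)·(-1/24) = -0.912871

-0.912871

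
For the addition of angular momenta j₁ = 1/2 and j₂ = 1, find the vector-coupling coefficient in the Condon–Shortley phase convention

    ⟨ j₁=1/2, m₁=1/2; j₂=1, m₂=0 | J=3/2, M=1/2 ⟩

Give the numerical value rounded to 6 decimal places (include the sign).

+√(2/3) = +0.816497

j₁+j₂−J=0  J+j₁−j₂=1  J−j₁+j₂=2  j₁+j₂+J+1=4
(j₁±m₁, j₂±m₂, J±M) = (1,0,1,1,2,1)
P² = 2/3
sum k=0..0:
  [0] +1/1 = 1
S = 1
C² = P²·S² = 2/3 ; C = +0.816497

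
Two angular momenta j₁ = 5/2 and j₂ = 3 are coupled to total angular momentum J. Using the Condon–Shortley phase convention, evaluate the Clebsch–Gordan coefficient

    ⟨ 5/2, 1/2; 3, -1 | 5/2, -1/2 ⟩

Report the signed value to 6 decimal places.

-0.478091  (= −√(8/35))

j₁+j₂−J=3  J+j₁−j₂=2  J−j₁+j₂=3  j₁+j₂+J+1=9
(j₁±m₁, j₂±m₂, J±M) = (3,2,2,4,2,3)
P² = 288/35
sum k=0..2:
  [0] +1/24 = 1/24
  [1] −1/4 = -1/4
  [2] +1/24 = 1/24
S = -1/6
C² = P²·S² = 8/35 ; C = -0.478091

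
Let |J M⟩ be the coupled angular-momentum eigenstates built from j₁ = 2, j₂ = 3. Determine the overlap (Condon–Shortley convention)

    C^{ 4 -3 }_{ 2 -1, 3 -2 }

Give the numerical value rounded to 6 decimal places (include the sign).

triangle: 1!·3!·5!/10! = 720/3628800
(j±m)!: 1!·3!·1!·5!·1!·7! = 3628800
prefactor² = (2J+1)·Δ·N² = 6480
  k=0: +1/(0!·1!·3!·1!·0!·4!) = 1/144
  k=1: −1/(1!·0!·2!·0!·1!·5!) = -1/240
Σ = 1/360  ⇒  CG² = 6480·1/360² = 1/20
CG = +√(1/20) = +0.223607

+0.223607  (= +√(1/20))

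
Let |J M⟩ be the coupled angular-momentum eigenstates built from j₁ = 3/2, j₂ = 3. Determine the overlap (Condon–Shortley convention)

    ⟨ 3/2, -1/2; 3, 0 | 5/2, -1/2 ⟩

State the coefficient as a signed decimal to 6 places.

−√(6/35) = -0.414039

triangle: 2!*1!*4!/8! = 48/40320
(j±m)!: 1!*2!*3!*3!*2!*3! = 864
prefactor² = (2J+1)*Δ*N² = 216/35
  k=1: −1/(1!*1!*1!*2!*0!*2!) = -1/4
  k=2: +1/(2!*0!*0!*1!*1!*3!) = 1/12
Σ = -1/6  ⇒  CG² = 216/35*(-1/6)² = 6/35
CG = −√(6/35) = -0.414039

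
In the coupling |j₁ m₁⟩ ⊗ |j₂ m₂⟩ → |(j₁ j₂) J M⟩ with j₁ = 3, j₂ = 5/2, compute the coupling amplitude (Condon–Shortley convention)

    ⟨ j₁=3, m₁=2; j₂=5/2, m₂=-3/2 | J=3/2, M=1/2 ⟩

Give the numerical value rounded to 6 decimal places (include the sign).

−√(1/21) = -0.218218

triangle: 4!·2!·1!/8! = 48/40320
(j±m)!: 5!·1!·1!·4!·2!·1! = 5760
prefactor² = (2J+1)·Δ·N² = 192/7
  k=0: +1/(0!·4!·1!·1!·1!·0!) = 1/24
  k=1: −1/(1!·3!·0!·0!·2!·1!) = -1/12
Σ = -1/24  ⇒  CG² = 192/7·(-1/24)² = 1/21
CG = −√(1/21) = -0.218218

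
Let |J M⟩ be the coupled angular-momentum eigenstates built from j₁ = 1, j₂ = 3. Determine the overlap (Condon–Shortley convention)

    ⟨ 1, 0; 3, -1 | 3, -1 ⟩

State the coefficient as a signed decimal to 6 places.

triangle: 1!*1!*5!/8! = 120/40320
(j±m)!: 1!*1!*2!*4!*2!*4! = 2304
prefactor² = (2J+1)*Δ*N² = 48
  k=0: +1/(0!*1!*1!*2!*0!*3!) = 1/12
  k=1: −1/(1!*0!*0!*1!*1!*4!) = -1/24
Σ = 1/24  ⇒  CG² = 48*1/24² = 1/12
CG = +√(1/12) = +0.288675

+0.288675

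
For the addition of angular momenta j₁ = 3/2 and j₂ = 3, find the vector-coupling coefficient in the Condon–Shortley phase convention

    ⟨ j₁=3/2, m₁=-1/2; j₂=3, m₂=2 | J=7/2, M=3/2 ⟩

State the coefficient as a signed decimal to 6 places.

-0.654654  (= −√(3/7))

triangle: 1!·2!·5!/9! = 240/362880
(j±m)!: 1!·2!·5!·1!·5!·2! = 57600
prefactor² = (2J+1)·Δ·N² = 6400/21
  k=0: +1/(0!·1!·2!·5!·0!·0!) = 1/240
  k=1: −1/(1!·0!·1!·4!·1!·1!) = -1/24
Σ = -3/80  ⇒  CG² = 6400/21·(-3/80)² = 3/7
CG = −√(3/7) = -0.654654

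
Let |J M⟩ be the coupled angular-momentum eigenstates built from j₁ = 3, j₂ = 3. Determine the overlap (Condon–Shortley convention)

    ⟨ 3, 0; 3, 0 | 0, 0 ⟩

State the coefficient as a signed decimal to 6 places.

−√(1/7) = -0.377964

√[1·6!0!0!/7! · 3!3!3!3!0!0!] = √(1296/7)
  +(−1)^3/∏(3,3,0,0,0,0)! = -1/36  (running -1/36)
⟨..|..⟩ = √(1296/7)·(-1/36) = -0.377964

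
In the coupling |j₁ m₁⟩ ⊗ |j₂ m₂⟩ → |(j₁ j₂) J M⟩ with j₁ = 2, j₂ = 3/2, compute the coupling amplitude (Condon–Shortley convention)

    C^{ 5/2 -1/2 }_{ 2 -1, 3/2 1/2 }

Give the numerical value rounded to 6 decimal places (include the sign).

j₁+j₂−J=1  J+j₁−j₂=3  J−j₁+j₂=2  j₁+j₂+J+1=7
(j₁±m₁, j₂±m₂, J±M) = (1,3,2,1,2,3)
P² = 72/35
sum k=0..1:
  [0] +1/12 = 1/12
  [1] −1/2 = -1/2
S = -5/12
C² = P²·S² = 5/14 ; C = -0.597614

−√(5/14) ≈ -0.597614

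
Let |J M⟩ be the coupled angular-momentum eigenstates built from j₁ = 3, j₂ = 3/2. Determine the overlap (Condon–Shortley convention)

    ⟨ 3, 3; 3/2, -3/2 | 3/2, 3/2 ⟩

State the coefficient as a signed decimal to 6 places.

+√(4/7) = +0.755929

√[4·3!3!0!/7! · 6!0!0!3!3!0!] = √(5184/7)
  +(−1)^0/∏(0,3,0,0,3,0)! = 1/36  (running 1/36)
⟨..|..⟩ = √(5184/7)·(1/36) = +0.755929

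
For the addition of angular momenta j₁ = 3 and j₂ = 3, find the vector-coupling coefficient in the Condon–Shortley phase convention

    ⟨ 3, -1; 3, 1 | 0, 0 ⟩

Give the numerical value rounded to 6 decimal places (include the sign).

+0.377964

j₁+j₂−J=6  J+j₁−j₂=0  J−j₁+j₂=0  j₁+j₂+J+1=7
(j₁±m₁, j₂±m₂, J±M) = (2,4,4,2,0,0)
P² = 2304/7
sum k=4..4:
  [4] +1/48 = 1/48
S = 1/48
C² = P²·S² = 1/7 ; C = +0.377964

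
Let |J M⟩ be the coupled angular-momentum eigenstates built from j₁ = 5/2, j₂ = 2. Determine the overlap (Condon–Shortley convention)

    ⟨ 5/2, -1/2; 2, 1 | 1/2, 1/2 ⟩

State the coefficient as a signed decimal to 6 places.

-0.365148  (= −√(2/15))

j₁+j₂−J=4  J+j₁−j₂=1  J−j₁+j₂=0  j₁+j₂+J+1=6
(j₁±m₁, j₂±m₂, J±M) = (2,3,3,1,1,0)
P² = 24/5
sum k=3..3:
  [3] −1/6 = -1/6
S = -1/6
C² = P²·S² = 2/15 ; C = -0.365148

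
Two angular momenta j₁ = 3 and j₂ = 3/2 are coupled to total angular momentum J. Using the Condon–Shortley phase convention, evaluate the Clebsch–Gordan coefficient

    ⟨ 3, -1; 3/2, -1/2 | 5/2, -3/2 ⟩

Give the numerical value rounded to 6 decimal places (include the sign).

−√(7/20) ≈ -0.591608

√[6·2!4!1!/8! · 2!4!1!2!1!4!] = √(576/35)
  +(−1)^0/∏(0,2,4,1,0,0)! = 1/48  (running 1/48)
  +(−1)^1/∏(1,1,3,0,1,1)! = -1/6  (running -7/48)
⟨..|..⟩ = √(576/35)·(-7/48) = -0.591608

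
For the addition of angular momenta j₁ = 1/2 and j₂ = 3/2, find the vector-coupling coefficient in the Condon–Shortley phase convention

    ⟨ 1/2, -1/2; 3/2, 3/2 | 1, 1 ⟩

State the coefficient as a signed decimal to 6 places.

j₁+j₂−J=1  J+j₁−j₂=0  J−j₁+j₂=2  j₁+j₂+J+1=4
(j₁±m₁, j₂±m₂, J±M) = (0,1,3,0,2,0)
P² = 3
sum k=1..1:
  [1] −1/2 = -1/2
S = -1/2
C² = P²·S² = 3/4 ; C = -0.866025

−√(3/4) = -0.866025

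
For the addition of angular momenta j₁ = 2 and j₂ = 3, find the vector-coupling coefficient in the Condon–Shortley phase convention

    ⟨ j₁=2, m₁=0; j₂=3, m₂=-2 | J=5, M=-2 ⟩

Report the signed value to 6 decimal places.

j₁+j₂−J=0  J+j₁−j₂=4  J−j₁+j₂=6  j₁+j₂+J+1=11
(j₁±m₁, j₂±m₂, J±M) = (2,2,1,5,3,7)
P² = 69120
sum k=0..0:
  [0] +1/480 = 1/480
S = 1/480
C² = P²·S² = 3/10 ; C = +0.547723

+√(3/10) = +0.547723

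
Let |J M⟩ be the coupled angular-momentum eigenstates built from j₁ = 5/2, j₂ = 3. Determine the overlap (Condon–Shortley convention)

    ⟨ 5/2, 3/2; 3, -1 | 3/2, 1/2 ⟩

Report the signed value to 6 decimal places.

−√(7/30) = -0.483046

triangle: 4!×1!×2!/8! = 48/40320
(j±m)!: 4!×1!×2!×4!×2!×1! = 2304
prefactor² = (2J+1)×Δ×N² = 384/35
  k=0: +1/(0!×4!×1!×2!×0!×0!) = 1/48
  k=1: −1/(1!×3!×0!×1!×1!×1!) = -1/6
Σ = -7/48  ⇒  CG² = 384/35×(-7/48)² = 7/30
CG = −√(7/30) = -0.483046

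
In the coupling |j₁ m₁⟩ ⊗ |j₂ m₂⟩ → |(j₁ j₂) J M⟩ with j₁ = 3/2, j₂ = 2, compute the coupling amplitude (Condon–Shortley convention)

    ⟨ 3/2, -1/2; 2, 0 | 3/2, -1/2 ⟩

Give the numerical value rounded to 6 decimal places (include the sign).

−√(1/5) ≈ -0.447214

j₁+j₂−J=2  J+j₁−j₂=1  J−j₁+j₂=2  j₁+j₂+J+1=6
(j₁±m₁, j₂±m₂, J±M) = (1,2,2,2,1,2)
P² = 16/45
sum k=1..2:
  [1] −1/1 = -1
  [2] +1/4 = 1/4
S = -3/4
C² = P²·S² = 1/5 ; C = -0.447214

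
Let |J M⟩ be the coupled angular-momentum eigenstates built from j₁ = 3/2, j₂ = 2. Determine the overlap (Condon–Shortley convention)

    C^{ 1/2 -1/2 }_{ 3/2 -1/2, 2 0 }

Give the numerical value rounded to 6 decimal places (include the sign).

√[2·3!0!1!/5! · 1!2!2!2!0!1!] = √(4/5)
  +(−1)^2/∏(2,1,0,0,0,1)! = 1/2  (running 1/2)
⟨..|..⟩ = √(4/5)·(1/2) = +0.447214

+√(1/5) ≈ +0.447214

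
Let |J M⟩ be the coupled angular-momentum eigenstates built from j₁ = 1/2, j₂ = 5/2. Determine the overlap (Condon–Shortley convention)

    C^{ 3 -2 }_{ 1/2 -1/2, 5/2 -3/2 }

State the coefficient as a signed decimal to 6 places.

triangle: 0!×1!×5!/7! = 120/5040
(j±m)!: 0!×1!×1!×4!×1!×5! = 2880
prefactor² = (2J+1)×Δ×N² = 480
  k=0: +1/(0!×0!×1!×1!×0!×4!) = 1/24
Σ = 1/24  ⇒  CG² = 480×1/24² = 5/6
CG = +√(5/6) = +0.912871

+√(5/6) ≈ +0.912871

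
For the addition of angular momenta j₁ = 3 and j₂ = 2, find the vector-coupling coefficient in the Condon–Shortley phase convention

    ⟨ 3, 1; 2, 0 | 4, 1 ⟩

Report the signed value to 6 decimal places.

√[9·1!5!3!/10! · 4!2!2!2!5!3!] = √(1728/7)
  +(−1)^0/∏(0,1,2,2,3,1)! = 1/24  (running 1/24)
  +(−1)^1/∏(1,0,1,1,4,2)! = -1/48  (running 1/48)
⟨..|..⟩ = √(1728/7)·(1/48) = +0.327327

+0.327327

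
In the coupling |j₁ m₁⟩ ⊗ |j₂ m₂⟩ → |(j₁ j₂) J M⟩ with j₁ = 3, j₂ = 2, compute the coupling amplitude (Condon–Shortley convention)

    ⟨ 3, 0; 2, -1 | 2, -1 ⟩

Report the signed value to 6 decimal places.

-0.534522  (= −√(2/7))

j₁+j₂−J=3  J+j₁−j₂=3  J−j₁+j₂=1  j₁+j₂+J+1=8
(j₁±m₁, j₂±m₂, J±M) = (3,3,1,3,1,3)
P² = 81/14
sum k=0..1:
  [0] +1/36 = 1/36
  [1] −1/4 = -1/4
S = -2/9
C² = P²·S² = 2/7 ; C = -0.534522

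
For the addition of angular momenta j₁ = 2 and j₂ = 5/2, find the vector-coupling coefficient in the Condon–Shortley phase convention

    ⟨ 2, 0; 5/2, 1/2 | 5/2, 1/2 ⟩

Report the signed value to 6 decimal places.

−√(8/35) ≈ -0.478091

triangle: 2!*2!*3!/8! = 24/40320
(j±m)!: 2!*2!*3!*2!*3!*2! = 576
prefactor² = (2J+1)*Δ*N² = 72/35
  k=0: +1/(0!*2!*2!*3!*0!*0!) = 1/24
  k=1: −1/(1!*1!*1!*2!*1!*1!) = -1/2
  k=2: +1/(2!*0!*0!*1!*2!*2!) = 1/8
Σ = -1/3  ⇒  CG² = 72/35*(-1/3)² = 8/35
CG = −√(8/35) = -0.478091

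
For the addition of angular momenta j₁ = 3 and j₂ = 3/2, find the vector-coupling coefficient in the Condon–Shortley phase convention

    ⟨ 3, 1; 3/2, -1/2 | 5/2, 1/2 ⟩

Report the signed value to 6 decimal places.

-0.119523  (= −√(1/70))

j₁+j₂−J=2  J+j₁−j₂=4  J−j₁+j₂=1  j₁+j₂+J+1=8
(j₁±m₁, j₂±m₂, J±M) = (4,2,1,2,3,2)
P² = 288/35
sum k=0..1:
  [0] +1/8 = 1/8
  [1] −1/6 = -1/6
S = -1/24
C² = P²·S² = 1/70 ; C = -0.119523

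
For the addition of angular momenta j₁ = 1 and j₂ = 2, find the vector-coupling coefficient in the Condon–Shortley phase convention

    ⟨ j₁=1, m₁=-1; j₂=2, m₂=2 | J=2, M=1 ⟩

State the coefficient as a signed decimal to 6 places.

−√(1/3) = -0.577350

j₁+j₂−J=1  J+j₁−j₂=1  J−j₁+j₂=3  j₁+j₂+J+1=6
(j₁±m₁, j₂±m₂, J±M) = (0,2,4,0,3,1)
P² = 12
sum k=1..1:
  [1] −1/6 = -1/6
S = -1/6
C² = P²·S² = 1/3 ; C = -0.577350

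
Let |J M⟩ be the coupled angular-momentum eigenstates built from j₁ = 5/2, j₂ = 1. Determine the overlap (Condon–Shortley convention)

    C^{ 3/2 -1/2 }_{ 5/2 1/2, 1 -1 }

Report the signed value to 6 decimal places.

+0.447214  (= +√(1/5))

triangle: 2!·3!·0!/6! = 12/720
(j±m)!: 3!·2!·0!·2!·1!·2! = 48
prefactor² = (2J+1)·Δ·N² = 16/5
  k=0: +1/(0!·2!·2!·0!·1!·0!) = 1/4
Σ = 1/4  ⇒  CG² = 16/5·1/4² = 1/5
CG = +√(1/5) = +0.447214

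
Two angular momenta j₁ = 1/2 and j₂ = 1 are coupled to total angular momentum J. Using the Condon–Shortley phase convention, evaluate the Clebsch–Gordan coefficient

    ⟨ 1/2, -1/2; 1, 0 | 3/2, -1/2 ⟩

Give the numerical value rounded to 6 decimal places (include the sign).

j₁+j₂−J=0  J+j₁−j₂=1  J−j₁+j₂=2  j₁+j₂+J+1=4
(j₁±m₁, j₂±m₂, J±M) = (0,1,1,1,1,2)
P² = 2/3
sum k=0..0:
  [0] +1/1 = 1
S = 1
C² = P²·S² = 2/3 ; C = +0.816497

+0.816497  (= +√(2/3))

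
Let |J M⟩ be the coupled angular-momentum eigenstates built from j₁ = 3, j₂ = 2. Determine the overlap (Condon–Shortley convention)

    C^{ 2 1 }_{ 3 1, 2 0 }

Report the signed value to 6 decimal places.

-0.377964

√[5·3!3!1!/8! · 4!2!2!2!3!1!] = √(36/7)
  +(−1)^1/∏(1,2,1,1,2,0)! = -1/4  (running -1/4)
  +(−1)^2/∏(2,1,0,0,3,1)! = 1/12  (running -1/6)
⟨..|..⟩ = √(36/7)·(-1/6) = -0.377964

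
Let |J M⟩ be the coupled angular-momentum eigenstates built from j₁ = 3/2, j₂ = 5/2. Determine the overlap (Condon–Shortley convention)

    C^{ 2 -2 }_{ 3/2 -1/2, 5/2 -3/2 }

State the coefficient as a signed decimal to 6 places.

triangle: 2!·1!·3!/7! = 12/5040
(j±m)!: 1!·2!·1!·4!·0!·4! = 1152
prefactor² = (2J+1)·Δ·N² = 96/7
  k=1: −1/(1!·1!·1!·0!·0!·3!) = -1/6
Σ = -1/6  ⇒  CG² = 96/7·(-1/6)² = 8/21
CG = −√(8/21) = -0.617213

−√(8/21) ≈ -0.617213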